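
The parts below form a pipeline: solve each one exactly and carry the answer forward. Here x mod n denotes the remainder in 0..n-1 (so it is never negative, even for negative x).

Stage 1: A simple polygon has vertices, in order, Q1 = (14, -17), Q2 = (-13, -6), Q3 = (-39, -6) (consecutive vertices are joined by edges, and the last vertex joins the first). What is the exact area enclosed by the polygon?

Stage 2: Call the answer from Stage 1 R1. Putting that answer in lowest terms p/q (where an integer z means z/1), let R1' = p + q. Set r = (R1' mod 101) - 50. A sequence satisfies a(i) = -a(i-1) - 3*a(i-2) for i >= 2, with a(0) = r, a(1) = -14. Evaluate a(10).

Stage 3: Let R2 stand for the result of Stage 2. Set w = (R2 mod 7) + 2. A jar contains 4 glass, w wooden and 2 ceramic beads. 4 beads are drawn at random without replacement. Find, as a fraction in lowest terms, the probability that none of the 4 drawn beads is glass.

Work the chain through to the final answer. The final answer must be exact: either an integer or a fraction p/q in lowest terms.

1/70

Stage 1: cross terms: (14*-6 - -13*-17)=-305, (-13*-6 - -39*-6)=-156, (-39*-17 - 14*-6)=747; twice the area = |286| = 286; area = 143; answer 143
Stage 2: R1 = 143; threaded value p + q = 144; r = -7; a(2) = -1*(-14) - 3*(-7) = 35; iterating: a(2)=35, a(3)=7, a(4)=-112, a(5)=91, a(6)=245, a(7)=-518, a(8)=-217, a(9)=1771, a(10)=-1120; answer -1120
Stage 3: R2 = -1120; w = 2; total draws C(8,4) = 70; favorable C(4,4) = 1; P = 1/70; answer 1/70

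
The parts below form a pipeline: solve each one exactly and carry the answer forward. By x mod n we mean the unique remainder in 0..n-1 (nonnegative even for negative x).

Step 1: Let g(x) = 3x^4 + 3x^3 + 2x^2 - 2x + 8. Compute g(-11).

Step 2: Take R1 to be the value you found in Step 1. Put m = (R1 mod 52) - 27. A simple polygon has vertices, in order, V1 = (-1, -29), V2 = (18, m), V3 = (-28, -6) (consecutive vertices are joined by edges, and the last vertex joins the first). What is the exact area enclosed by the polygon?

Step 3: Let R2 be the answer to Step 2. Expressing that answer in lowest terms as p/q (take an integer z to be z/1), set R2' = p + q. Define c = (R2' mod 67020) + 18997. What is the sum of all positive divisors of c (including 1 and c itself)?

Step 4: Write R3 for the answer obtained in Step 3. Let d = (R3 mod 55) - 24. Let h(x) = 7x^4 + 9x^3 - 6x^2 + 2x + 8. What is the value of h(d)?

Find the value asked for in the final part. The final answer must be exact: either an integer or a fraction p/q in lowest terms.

1120

Step 1: 3*(-11)^4 + 3*(-11)^3 + 2*(-11)^2 - 2*(-11)^1 + 8 = (43923) + (-3993) + (242) + (22) + (8) = 40202; answer 40202
Step 2: R1 = 40202; m = -21; cross terms: (-1*-21 - 18*-29)=543, (18*-6 - -28*-21)=-696, (-28*-29 - -1*-6)=806; twice the area = |653| = 653; area = 653/2; answer 653/2
Step 3: R2 = 653/2; threaded value p + q = 655; c = 19652; 19652 = 2^2 * 17^3; sigma = (1 + 2 + 4) * (1 + 17 + 289 + 4913) = 7 * 5220 = 36540; answer 36540
Step 4: R3 = 36540; d = -4; 7*(-4)^4 + 9*(-4)^3 - 6*(-4)^2 + 2*(-4)^1 + 8 = (1792) + (-576) + (-96) + (-8) + (8) = 1120; answer 1120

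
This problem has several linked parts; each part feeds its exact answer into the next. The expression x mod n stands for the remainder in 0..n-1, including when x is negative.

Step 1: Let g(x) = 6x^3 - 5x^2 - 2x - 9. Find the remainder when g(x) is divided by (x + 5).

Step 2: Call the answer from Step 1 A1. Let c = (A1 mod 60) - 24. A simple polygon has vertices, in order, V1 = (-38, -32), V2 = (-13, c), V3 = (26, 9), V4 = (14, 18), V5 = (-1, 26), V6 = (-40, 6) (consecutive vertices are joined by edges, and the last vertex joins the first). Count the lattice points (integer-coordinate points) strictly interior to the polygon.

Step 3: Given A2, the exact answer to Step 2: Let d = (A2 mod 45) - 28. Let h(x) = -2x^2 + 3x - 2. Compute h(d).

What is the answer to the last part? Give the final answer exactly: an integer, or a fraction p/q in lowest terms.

-211

Step 1: remainder = value at the root: 6*(-5)^3 - 5*(-5)^2 - 2*(-5)^1 - 9 = (-750) + (-125) + (10) + (-9) = -874; answer -874
Step 2: A1 = -874; c = 2; cross terms: (-38*2 - -13*-32)=-492, (-13*9 - 26*2)=-169, (26*18 - 14*9)=342, (14*26 - -1*18)=382, (-1*6 - -40*26)=1034, (-40*-32 - -38*6)=1508; twice the area = |2605| = 2605; area = 2605/2; boundary points = 1 + 1 + 3 + 1 + 1 + 2 = 9; strictly interior points = area - boundary/2 + 1 = 1299; answer 1299
Step 3: A2 = 1299; d = 11; -2*(11)^2 + 3*(11)^1 - 2 = (-242) + (33) + (-2) = -211; answer -211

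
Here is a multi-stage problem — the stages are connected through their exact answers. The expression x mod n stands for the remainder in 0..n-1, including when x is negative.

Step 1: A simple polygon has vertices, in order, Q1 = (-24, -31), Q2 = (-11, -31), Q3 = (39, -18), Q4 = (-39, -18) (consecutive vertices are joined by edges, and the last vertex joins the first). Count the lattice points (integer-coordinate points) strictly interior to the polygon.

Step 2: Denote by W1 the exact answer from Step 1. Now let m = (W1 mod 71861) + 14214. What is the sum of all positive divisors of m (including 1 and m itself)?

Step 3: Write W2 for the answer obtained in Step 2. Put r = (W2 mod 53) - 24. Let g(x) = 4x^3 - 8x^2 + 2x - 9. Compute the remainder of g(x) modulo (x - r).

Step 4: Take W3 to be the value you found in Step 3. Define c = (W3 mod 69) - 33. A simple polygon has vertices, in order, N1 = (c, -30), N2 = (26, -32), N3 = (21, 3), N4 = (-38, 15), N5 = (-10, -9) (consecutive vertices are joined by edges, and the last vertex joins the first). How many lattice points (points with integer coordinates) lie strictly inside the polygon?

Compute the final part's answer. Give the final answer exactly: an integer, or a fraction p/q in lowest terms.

Step 1: cross terms: (-24*-31 - -11*-31)=403, (-11*-18 - 39*-31)=1407, (39*-18 - -39*-18)=-1404, (-39*-31 - -24*-18)=777; twice the area = |1183| = 1183; area = 1183/2; boundary points = 13 + 1 + 78 + 1 = 93; strictly interior points = area - boundary/2 + 1 = 546; answer 546
Step 2: W1 = 546; m = 14760; 14760 = 2^3 * 3^2 * 5 * 41; sigma = (1 + 2 + 4 + 8) * (1 + 3 + 9) * (1 + 5) * (1 + 41) = 15 * 13 * 6 * 42 = 49140; answer 49140
Step 3: W2 = 49140; r = -15; remainder = value at the root: 4*(-15)^3 - 8*(-15)^2 + 2*(-15)^1 - 9 = (-13500) + (-1800) + (-30) + (-9) = -15339; answer -15339
Step 4: W3 = -15339; c = 15; cross terms: (15*-32 - 26*-30)=300, (26*3 - 21*-32)=750, (21*15 - -38*3)=429, (-38*-9 - -10*15)=492, (-10*-30 - 15*-9)=435; twice the area = |2406| = 2406; area = 1203; boundary points = 1 + 5 + 1 + 4 + 1 = 12; strictly interior points = area - boundary/2 + 1 = 1198; answer 1198

1198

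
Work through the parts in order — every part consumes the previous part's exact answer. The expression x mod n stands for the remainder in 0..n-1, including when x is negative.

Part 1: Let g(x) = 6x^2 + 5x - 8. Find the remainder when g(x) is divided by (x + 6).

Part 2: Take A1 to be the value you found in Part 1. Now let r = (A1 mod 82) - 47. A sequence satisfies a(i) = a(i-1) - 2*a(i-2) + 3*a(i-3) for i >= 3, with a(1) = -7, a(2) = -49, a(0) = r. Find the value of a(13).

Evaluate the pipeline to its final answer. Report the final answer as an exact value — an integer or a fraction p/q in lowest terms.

Part 1: remainder = value at the root: 6*(-6)^2 + 5*(-6)^1 - 8 = (216) + (-30) + (-8) = 178; answer 178
Part 2: A1 = 178; r = -33; a(3) = 1*(-49) - 2*(-7) + 3*(-33) = -134; iterating: a(3)=-134, a(4)=-57, a(5)=64, a(6)=-224, a(7)=-523, a(8)=117, a(9)=491, a(10)=-1312, a(11)=-1943, a(12)=2154, a(13)=2104; answer 2104

2104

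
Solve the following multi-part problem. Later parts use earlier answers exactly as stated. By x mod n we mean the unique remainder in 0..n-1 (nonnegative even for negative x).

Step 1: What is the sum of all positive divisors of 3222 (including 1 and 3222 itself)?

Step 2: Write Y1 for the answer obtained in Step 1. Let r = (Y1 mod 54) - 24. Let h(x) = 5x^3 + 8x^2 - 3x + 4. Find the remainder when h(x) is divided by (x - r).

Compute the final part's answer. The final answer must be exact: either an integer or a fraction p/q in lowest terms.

Step 1: 3222 = 2 * 3^2 * 179; sigma = (1 + 2) * (1 + 3 + 9) * (1 + 179) = 3 * 13 * 180 = 7020; answer 7020
Step 2: Y1 = 7020; r = -24; remainder = value at the root: 5*(-24)^3 + 8*(-24)^2 - 3*(-24)^1 + 4 = (-69120) + (4608) + (72) + (4) = -64436; answer -64436

-64436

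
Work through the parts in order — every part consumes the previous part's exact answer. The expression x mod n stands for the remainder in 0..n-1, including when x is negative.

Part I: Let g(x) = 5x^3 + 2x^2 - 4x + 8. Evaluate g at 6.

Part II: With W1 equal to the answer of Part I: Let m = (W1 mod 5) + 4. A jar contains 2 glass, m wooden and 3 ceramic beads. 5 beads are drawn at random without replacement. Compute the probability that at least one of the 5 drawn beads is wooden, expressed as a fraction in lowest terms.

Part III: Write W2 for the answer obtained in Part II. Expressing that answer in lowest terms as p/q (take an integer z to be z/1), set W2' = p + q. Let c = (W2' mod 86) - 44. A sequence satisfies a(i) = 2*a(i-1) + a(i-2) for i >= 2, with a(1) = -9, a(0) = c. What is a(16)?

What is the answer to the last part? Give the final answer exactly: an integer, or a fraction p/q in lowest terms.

Part I: 5*(6)^3 + 2*(6)^2 - 4*(6)^1 + 8 = (1080) + (72) + (-24) + (8) = 1136; answer 1136
Part II: W1 = 1136; m = 5; total draws C(10,5) = 252; complement C(5,5) = 1; favorable 252 - 1 = 251; P = 251/252; answer 251/252
Part III: W2 = 251/252; threaded value p + q = 503; c = 29; a(2) = 2*(-9) + 1*(29) = 11; iterating: a(2)=11, a(3)=13, a(4)=37, a(5)=87, a(6)=211, a(7)=509, a(8)=1229, a(9)=2967, a(10)=7163, a(11)=17293, a(12)=41749, a(13)=100791, a(14)=243331, a(15)=587453, a(16)=1418237; answer 1418237

1418237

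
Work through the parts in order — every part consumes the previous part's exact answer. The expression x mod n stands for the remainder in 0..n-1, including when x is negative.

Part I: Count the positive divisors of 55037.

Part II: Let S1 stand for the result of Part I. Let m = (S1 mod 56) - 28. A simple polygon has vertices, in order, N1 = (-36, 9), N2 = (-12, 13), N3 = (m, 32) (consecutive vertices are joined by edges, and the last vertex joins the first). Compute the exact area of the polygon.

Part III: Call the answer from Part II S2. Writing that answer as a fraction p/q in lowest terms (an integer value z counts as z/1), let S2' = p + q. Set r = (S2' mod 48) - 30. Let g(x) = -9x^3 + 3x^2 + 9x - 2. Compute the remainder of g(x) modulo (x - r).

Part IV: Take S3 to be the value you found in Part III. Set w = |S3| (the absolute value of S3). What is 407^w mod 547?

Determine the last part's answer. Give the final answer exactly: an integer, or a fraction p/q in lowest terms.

Part I: 55037 = 47 * 1171; number of divisors = (1+1) * (1+1) = 4; answer 4
Part II: S1 = 4; m = -24; cross terms: (-36*13 - -12*9)=-360, (-12*32 - -24*13)=-72, (-24*9 - -36*32)=936; twice the area = |504| = 504; area = 252; answer 252
Part III: S2 = 252; threaded value p + q = 253; r = -17; remainder = value at the root: -9*(-17)^3 + 3*(-17)^2 + 9*(-17)^1 - 2 = (44217) + (867) + (-153) + (-2) = 44929; answer 44929
Part IV: S3 = 44929; w = 44929; squarings mod 547: 407^1=407, 407^2=455, 407^4=259, 407^8=347, 407^16=69, 407^32=385, 407^64=535, 407^128=144, 407^256=497, 407^512=312, 407^1024=525, 407^2048=484, 407^4096=140, 407^8192=455, 407^16384=259, 407^32768=347; 407^44929 = 407^1 * 407^128 * 407^256 * 407^512 * 407^1024 * 407^2048 * 407^8192 * 407^32768 = 147 (mod 547); answer 147

147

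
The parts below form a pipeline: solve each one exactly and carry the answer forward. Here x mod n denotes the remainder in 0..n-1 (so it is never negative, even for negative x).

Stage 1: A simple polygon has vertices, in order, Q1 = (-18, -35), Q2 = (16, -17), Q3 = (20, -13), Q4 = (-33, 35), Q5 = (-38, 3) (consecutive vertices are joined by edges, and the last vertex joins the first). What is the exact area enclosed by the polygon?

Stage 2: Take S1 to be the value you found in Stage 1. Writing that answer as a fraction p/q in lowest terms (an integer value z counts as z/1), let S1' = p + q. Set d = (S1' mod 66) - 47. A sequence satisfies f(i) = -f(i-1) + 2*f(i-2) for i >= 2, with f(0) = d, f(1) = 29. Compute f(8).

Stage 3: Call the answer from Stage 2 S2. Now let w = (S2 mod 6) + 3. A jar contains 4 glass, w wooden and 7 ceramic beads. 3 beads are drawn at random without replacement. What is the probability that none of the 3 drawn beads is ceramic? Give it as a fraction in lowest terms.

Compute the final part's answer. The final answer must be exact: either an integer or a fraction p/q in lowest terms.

8/65

Stage 1: cross terms: (-18*-17 - 16*-35)=866, (16*-13 - 20*-17)=132, (20*35 - -33*-13)=271, (-33*3 - -38*35)=1231, (-38*-35 - -18*3)=1384; twice the area = |3884| = 3884; area = 1942; answer 1942
Stage 2: S1 = 1942; threaded value p + q = 1943; d = -18; f(2) = -1*(29) + 2*(-18) = -65; iterating: f(2)=-65, f(3)=123, f(4)=-253, f(5)=499, f(6)=-1005, f(7)=2003, f(8)=-4013; answer -4013
Stage 3: S2 = -4013; w = 4; total draws C(15,3) = 455; favorable C(8,3) = 56; P = 8/65; answer 8/65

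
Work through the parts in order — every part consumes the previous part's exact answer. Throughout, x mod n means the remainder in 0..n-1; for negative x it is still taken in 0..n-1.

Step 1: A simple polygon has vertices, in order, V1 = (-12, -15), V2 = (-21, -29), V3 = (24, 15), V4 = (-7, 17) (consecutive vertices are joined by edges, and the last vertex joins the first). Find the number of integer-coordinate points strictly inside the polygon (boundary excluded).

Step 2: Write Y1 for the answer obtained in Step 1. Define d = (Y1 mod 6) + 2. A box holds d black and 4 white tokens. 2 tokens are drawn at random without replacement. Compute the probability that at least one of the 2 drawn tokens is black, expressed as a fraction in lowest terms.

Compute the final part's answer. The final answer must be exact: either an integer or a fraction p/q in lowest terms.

Step 1: cross terms: (-12*-29 - -21*-15)=33, (-21*15 - 24*-29)=381, (24*17 - -7*15)=513, (-7*-15 - -12*17)=309; twice the area = |1236| = 1236; area = 618; boundary points = 1 + 1 + 1 + 1 = 4; strictly interior points = area - boundary/2 + 1 = 617; answer 617
Step 2: Y1 = 617; d = 7; total draws C(11,2) = 55; complement C(4,2) = 6; favorable 55 - 6 = 49; P = 49/55; answer 49/55

49/55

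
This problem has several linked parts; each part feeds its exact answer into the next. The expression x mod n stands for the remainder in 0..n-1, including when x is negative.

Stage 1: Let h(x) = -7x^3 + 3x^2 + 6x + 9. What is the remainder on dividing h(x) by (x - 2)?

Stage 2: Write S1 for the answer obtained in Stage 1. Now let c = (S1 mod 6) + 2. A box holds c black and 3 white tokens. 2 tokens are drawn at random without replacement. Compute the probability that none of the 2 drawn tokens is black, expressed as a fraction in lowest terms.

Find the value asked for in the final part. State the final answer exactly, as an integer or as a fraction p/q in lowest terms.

1/5

Stage 1: remainder = value at the root: -7*(2)^3 + 3*(2)^2 + 6*(2)^1 + 9 = (-56) + (12) + (12) + (9) = -23; answer -23
Stage 2: S1 = -23; c = 3; total draws C(6,2) = 15; favorable C(3,2) = 3; P = 1/5; answer 1/5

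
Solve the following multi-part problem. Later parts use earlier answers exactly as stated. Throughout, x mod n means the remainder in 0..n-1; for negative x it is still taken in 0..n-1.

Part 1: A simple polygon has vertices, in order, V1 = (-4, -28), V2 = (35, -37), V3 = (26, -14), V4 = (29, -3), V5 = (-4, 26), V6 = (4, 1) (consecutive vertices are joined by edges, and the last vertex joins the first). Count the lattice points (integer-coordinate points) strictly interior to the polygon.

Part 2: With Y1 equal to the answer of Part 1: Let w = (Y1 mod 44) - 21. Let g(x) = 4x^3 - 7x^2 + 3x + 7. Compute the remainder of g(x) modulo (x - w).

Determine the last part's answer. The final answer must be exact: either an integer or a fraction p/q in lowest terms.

11977

Part 1: cross terms: (-4*-37 - 35*-28)=1128, (35*-14 - 26*-37)=472, (26*-3 - 29*-14)=328, (29*26 - -4*-3)=742, (-4*1 - 4*26)=-108, (4*-28 - -4*1)=-108; twice the area = |2454| = 2454; area = 1227; boundary points = 3 + 1 + 1 + 1 + 1 + 1 = 8; strictly interior points = area - boundary/2 + 1 = 1224; answer 1224
Part 2: Y1 = 1224; w = 15; remainder = value at the root: 4*(15)^3 - 7*(15)^2 + 3*(15)^1 + 7 = (13500) + (-1575) + (45) + (7) = 11977; answer 11977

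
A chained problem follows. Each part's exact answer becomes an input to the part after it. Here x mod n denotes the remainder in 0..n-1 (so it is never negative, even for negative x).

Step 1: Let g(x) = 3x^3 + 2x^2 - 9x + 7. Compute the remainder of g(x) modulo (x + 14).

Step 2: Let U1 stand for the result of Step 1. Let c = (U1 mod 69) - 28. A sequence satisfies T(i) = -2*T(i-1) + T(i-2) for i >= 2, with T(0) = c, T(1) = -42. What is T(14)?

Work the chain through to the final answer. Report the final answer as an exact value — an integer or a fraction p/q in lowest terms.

Step 1: remainder = value at the root: 3*(-14)^3 + 2*(-14)^2 - 9*(-14)^1 + 7 = (-8232) + (392) + (126) + (7) = -7707; answer -7707
Step 2: U1 = -7707; c = -7; T(2) = -2*(-42) + 1*(-7) = 77; iterating: T(2)=77, T(3)=-196, T(4)=469, T(5)=-1134, T(6)=2737, T(7)=-6608, T(8)=15953, T(9)=-38514, T(10)=92981, T(11)=-224476, T(12)=541933, T(13)=-1308342, T(14)=3158617; answer 3158617

3158617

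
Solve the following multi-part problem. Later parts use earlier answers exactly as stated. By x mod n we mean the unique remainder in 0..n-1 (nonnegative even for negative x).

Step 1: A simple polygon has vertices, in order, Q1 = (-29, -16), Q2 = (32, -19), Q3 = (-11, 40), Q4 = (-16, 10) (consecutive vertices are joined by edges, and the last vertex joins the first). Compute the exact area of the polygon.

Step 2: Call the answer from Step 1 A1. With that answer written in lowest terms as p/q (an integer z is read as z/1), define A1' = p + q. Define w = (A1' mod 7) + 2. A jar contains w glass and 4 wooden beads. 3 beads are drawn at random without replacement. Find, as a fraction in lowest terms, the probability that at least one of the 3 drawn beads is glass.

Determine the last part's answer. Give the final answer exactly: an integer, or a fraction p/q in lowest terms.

20/21

Step 1: cross terms: (-29*-19 - 32*-16)=1063, (32*40 - -11*-19)=1071, (-11*10 - -16*40)=530, (-16*-16 - -29*10)=546; twice the area = |3210| = 3210; area = 1605; answer 1605
Step 2: A1 = 1605; threaded value p + q = 1606; w = 5; total draws C(9,3) = 84; complement C(4,3) = 4; favorable 84 - 4 = 80; P = 20/21; answer 20/21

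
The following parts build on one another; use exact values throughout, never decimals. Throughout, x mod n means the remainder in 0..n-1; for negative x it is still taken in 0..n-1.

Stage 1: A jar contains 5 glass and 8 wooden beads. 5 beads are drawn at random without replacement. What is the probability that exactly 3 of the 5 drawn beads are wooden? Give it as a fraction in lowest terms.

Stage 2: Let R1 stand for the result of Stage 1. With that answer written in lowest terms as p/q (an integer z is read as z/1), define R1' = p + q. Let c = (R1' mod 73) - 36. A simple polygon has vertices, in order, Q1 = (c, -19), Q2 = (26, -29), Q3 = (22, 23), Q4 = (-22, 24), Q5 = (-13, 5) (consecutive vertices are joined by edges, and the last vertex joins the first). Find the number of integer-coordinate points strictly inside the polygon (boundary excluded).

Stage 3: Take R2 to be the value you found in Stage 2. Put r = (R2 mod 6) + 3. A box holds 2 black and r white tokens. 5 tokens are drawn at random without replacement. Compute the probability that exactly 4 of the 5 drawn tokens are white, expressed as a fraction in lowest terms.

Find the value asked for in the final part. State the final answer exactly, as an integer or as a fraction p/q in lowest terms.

1/3

Stage 1: total draws C(13,5) = 1287; favorable C(8,3)*C(5,2) = 560; P = 560/1287; answer 560/1287
Stage 2: R1 = 560/1287; threaded value p + q = 1847; c = -14; cross terms: (-14*-29 - 26*-19)=900, (26*23 - 22*-29)=1236, (22*24 - -22*23)=1034, (-22*5 - -13*24)=202, (-13*-19 - -14*5)=317; twice the area = |3689| = 3689; area = 3689/2; boundary points = 10 + 4 + 1 + 1 + 1 = 17; strictly interior points = area - boundary/2 + 1 = 1837; answer 1837
Stage 3: R2 = 1837; r = 4; total draws C(6,5) = 6; favorable C(4,4)*C(2,1) = 2; P = 1/3; answer 1/3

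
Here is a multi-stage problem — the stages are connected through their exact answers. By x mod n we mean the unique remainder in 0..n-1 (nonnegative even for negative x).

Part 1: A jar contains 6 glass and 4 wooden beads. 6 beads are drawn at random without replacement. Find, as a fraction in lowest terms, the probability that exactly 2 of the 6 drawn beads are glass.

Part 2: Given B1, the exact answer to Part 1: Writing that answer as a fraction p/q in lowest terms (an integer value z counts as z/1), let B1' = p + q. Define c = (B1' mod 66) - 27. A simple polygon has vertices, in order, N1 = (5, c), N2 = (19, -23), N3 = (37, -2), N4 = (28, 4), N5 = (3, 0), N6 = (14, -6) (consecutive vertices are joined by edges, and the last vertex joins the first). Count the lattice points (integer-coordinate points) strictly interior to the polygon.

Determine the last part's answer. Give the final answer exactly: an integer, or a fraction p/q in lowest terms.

Part 1: total draws C(10,6) = 210; favorable C(6,2)*C(4,4) = 15; P = 1/14; answer 1/14
Part 2: B1 = 1/14; threaded value p + q = 15; c = -12; cross terms: (5*-23 - 19*-12)=113, (19*-2 - 37*-23)=813, (37*4 - 28*-2)=204, (28*0 - 3*4)=-12, (3*-6 - 14*0)=-18, (14*-12 - 5*-6)=-138; twice the area = |962| = 962; area = 481; boundary points = 1 + 3 + 3 + 1 + 1 + 3 = 12; strictly interior points = area - boundary/2 + 1 = 476; answer 476

476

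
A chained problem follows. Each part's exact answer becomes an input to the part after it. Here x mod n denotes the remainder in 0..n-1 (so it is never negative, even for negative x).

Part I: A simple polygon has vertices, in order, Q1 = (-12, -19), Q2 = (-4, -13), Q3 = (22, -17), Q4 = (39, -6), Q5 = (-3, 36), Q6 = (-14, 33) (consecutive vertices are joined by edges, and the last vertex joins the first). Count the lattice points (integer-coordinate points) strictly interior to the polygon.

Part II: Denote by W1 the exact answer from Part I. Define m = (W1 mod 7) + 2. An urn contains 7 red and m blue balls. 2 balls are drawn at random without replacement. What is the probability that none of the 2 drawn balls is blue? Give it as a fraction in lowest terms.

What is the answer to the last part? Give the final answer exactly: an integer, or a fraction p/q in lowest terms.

3/13

Part I: cross terms: (-12*-13 - -4*-19)=80, (-4*-17 - 22*-13)=354, (22*-6 - 39*-17)=531, (39*36 - -3*-6)=1386, (-3*33 - -14*36)=405, (-14*-19 - -12*33)=662; twice the area = |3418| = 3418; area = 1709; boundary points = 2 + 2 + 1 + 42 + 1 + 2 = 50; strictly interior points = area - boundary/2 + 1 = 1685; answer 1685
Part II: W1 = 1685; m = 7; total draws C(14,2) = 91; favorable C(7,2) = 21; P = 3/13; answer 3/13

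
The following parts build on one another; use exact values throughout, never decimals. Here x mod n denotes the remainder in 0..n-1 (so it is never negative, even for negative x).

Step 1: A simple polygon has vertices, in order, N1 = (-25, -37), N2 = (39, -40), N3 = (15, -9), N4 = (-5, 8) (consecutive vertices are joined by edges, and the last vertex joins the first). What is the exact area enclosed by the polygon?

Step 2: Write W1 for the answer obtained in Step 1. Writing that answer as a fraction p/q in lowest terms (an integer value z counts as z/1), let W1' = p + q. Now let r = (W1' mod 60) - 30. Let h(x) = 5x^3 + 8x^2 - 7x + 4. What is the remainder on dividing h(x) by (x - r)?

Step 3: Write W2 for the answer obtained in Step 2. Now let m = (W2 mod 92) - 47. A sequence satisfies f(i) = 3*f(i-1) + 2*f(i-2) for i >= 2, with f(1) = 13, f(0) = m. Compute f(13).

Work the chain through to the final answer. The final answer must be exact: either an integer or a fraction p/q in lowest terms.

Step 1: cross terms: (-25*-40 - 39*-37)=2443, (39*-9 - 15*-40)=249, (15*8 - -5*-9)=75, (-5*-37 - -25*8)=385; twice the area = |3152| = 3152; area = 1576; answer 1576
Step 2: W1 = 1576; threaded value p + q = 1577; r = -13; remainder = value at the root: 5*(-13)^3 + 8*(-13)^2 - 7*(-13)^1 + 4 = (-10985) + (1352) + (91) + (4) = -9538; answer -9538
Step 3: W2 = -9538; m = -17; f(2) = 3*(13) + 2*(-17) = 5; iterating: f(2)=5, f(3)=41, f(4)=133, f(5)=481, f(6)=1709, f(7)=6089, f(8)=21685, f(9)=77233, f(10)=275069, f(11)=979673, f(12)=3489157, f(13)=12426817; answer 12426817

12426817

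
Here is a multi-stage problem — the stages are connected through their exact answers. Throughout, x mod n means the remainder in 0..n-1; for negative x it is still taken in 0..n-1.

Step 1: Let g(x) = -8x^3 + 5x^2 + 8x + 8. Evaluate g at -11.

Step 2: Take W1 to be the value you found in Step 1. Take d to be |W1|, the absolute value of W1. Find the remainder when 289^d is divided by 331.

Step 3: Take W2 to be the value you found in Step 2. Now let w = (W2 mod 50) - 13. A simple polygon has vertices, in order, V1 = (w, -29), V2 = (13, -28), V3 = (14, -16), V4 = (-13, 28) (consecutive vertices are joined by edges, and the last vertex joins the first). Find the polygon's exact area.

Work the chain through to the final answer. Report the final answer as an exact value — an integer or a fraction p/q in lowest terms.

Step 1: -8*(-11)^3 + 5*(-11)^2 + 8*(-11)^1 + 8 = (10648) + (605) + (-88) + (8) = 11173; answer 11173
Step 2: W1 = 11173; d = 11173; squarings mod 331: 289^1=289, 289^2=109, 289^4=296, 289^8=232, 289^16=202, 289^32=91, 289^64=6, 289^128=36, 289^256=303, 289^512=122, 289^1024=320, 289^2048=121, 289^4096=77, 289^8192=302; 289^11173 = 289^1 * 289^4 * 289^32 * 289^128 * 289^256 * 289^512 * 289^2048 * 289^8192 = 241 (mod 331); answer 241
Step 3: W2 = 241; w = 28; cross terms: (28*-28 - 13*-29)=-407, (13*-16 - 14*-28)=184, (14*28 - -13*-16)=184, (-13*-29 - 28*28)=-407; twice the area = |-446| = 446; area = 223; answer 223

223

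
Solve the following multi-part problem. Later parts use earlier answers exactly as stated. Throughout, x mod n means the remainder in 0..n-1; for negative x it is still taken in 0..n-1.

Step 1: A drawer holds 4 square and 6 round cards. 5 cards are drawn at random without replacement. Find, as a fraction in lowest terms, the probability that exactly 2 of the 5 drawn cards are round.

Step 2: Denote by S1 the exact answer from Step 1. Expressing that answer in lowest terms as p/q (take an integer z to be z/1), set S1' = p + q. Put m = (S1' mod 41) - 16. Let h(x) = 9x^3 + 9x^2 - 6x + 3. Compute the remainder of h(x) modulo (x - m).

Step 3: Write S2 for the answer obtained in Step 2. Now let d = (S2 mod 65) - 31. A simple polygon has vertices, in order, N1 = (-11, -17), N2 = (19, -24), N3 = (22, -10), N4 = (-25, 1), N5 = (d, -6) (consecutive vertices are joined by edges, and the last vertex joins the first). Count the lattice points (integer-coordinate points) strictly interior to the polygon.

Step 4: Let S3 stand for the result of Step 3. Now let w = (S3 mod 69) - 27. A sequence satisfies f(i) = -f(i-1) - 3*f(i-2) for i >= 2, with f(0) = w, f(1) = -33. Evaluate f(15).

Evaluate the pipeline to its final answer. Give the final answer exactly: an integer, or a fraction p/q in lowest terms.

57231

Step 1: total draws C(10,5) = 252; favorable C(6,2)*C(4,3) = 60; P = 5/21; answer 5/21
Step 2: S1 = 5/21; threaded value p + q = 26; m = 10; remainder = value at the root: 9*(10)^3 + 9*(10)^2 - 6*(10)^1 + 3 = (9000) + (900) + (-60) + (3) = 9843; answer 9843
Step 3: S2 = 9843; d = -3; cross terms: (-11*-24 - 19*-17)=587, (19*-10 - 22*-24)=338, (22*1 - -25*-10)=-228, (-25*-6 - -3*1)=153, (-3*-17 - -11*-6)=-15; twice the area = |835| = 835; area = 835/2; boundary points = 1 + 1 + 1 + 1 + 1 = 5; strictly interior points = area - boundary/2 + 1 = 416; answer 416
Step 4: S3 = 416; w = -25; f(2) = -1*(-33) - 3*(-25) = 108; iterating: f(2)=108, f(3)=-9, f(4)=-315, f(5)=342, f(6)=603, f(7)=-1629, f(8)=-180, f(9)=5067, f(10)=-4527, f(11)=-10674, f(12)=24255, f(13)=7767, f(14)=-80532, f(15)=57231; answer 57231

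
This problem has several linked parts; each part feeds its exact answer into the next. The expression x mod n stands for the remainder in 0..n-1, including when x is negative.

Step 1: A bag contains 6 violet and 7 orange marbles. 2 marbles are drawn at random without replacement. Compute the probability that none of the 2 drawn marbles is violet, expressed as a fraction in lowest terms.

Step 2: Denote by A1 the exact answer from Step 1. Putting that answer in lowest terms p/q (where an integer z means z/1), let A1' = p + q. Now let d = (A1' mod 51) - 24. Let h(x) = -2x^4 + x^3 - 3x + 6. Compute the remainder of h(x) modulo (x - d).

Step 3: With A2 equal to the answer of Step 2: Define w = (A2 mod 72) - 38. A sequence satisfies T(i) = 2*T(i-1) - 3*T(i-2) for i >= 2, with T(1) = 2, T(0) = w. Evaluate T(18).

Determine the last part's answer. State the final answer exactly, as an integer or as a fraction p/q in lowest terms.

Step 1: total draws C(13,2) = 78; favorable C(7,2) = 21; P = 7/26; answer 7/26
Step 2: A1 = 7/26; threaded value p + q = 33; d = 9; remainder = value at the root: -2*(9)^4 + 1*(9)^3 - 3*(9)^1 + 6 = (-13122) + (729) + (-27) + (6) = -12414; answer -12414
Step 3: A2 = -12414; w = 4; T(2) = 2*(2) - 3*(4) = -8; iterating: T(2)=-8, T(3)=-22, T(4)=-20, T(5)=26, T(6)=112, T(7)=146, T(8)=-44, T(9)=-526, T(10)=-920, T(11)=-262, T(12)=2236, T(13)=5258, T(14)=3808, T(15)=-8158, T(16)=-27740, T(17)=-31006, T(18)=21208; answer 21208

21208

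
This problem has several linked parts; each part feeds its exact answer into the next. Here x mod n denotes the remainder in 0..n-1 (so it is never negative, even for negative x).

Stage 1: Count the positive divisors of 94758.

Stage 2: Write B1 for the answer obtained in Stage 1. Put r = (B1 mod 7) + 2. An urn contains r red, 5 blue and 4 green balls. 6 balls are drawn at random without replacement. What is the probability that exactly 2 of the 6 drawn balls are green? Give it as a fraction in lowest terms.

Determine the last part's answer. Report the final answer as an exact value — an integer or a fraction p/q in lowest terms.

63/143

Stage 1: 94758 = 2 * 3 * 17 * 929; number of divisors = (1+1) * (1+1) * (1+1) * (1+1) = 16; answer 16
Stage 2: B1 = 16; r = 4; total draws C(13,6) = 1716; favorable C(4,2)*C(9,4) = 756; P = 63/143; answer 63/143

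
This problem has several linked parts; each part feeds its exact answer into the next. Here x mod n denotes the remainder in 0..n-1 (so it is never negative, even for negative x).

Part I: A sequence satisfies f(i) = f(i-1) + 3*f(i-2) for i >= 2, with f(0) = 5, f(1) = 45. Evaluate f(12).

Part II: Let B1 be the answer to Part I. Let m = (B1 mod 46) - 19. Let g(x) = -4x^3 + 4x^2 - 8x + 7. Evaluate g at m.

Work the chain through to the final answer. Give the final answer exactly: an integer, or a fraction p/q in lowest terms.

Part I: f(2) = 1*(45) + 3*(5) = 60; iterating: f(2)=60, f(3)=195, f(4)=375, f(5)=960, f(6)=2085, f(7)=4965, f(8)=11220, f(9)=26115, f(10)=59775, f(11)=138120, f(12)=317445; answer 317445
Part II: B1 = 317445; m = 26; -4*(26)^3 + 4*(26)^2 - 8*(26)^1 + 7 = (-70304) + (2704) + (-208) + (7) = -67801; answer -67801

-67801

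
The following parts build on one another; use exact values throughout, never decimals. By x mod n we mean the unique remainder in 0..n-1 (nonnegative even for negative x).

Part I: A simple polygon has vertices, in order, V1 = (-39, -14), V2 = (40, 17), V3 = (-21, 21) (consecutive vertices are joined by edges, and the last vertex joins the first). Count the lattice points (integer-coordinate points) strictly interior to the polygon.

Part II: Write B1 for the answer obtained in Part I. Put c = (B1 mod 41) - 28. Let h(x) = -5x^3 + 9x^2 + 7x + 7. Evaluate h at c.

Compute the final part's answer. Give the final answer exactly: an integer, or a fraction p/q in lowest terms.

Part I: cross terms: (-39*17 - 40*-14)=-103, (40*21 - -21*17)=1197, (-21*-14 - -39*21)=1113; twice the area = |2207| = 2207; area = 2207/2; boundary points = 1 + 1 + 1 = 3; strictly interior points = area - boundary/2 + 1 = 1103; answer 1103
Part II: B1 = 1103; c = 9; -5*(9)^3 + 9*(9)^2 + 7*(9)^1 + 7 = (-3645) + (729) + (63) + (7) = -2846; answer -2846

-2846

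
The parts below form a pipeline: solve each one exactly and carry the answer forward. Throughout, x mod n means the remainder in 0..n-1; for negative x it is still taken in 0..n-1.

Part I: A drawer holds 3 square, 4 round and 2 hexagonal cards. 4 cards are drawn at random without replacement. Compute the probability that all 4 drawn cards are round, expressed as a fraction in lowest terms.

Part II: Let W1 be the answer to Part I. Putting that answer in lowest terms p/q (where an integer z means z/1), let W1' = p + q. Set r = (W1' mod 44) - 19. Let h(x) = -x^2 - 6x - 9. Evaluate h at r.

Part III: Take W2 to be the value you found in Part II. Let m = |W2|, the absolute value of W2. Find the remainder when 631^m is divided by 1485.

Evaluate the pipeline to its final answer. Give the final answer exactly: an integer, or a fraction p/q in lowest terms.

91

Part I: total draws C(9,4) = 126; favorable C(4,4) = 1; P = 1/126; answer 1/126
Part II: W1 = 1/126; threaded value p + q = 127; r = 20; -1*(20)^2 - 6*(20)^1 - 9 = (-400) + (-120) + (-9) = -529; answer -529
Part III: W2 = -529; m = 529; squarings mod 1485: 631^1=631, 631^2=181, 631^4=91, 631^8=856, 631^16=631, 631^32=181, 631^64=91, 631^128=856, 631^256=631, 631^512=181; 631^529 = 631^1 * 631^16 * 631^512 = 91 (mod 1485); answer 91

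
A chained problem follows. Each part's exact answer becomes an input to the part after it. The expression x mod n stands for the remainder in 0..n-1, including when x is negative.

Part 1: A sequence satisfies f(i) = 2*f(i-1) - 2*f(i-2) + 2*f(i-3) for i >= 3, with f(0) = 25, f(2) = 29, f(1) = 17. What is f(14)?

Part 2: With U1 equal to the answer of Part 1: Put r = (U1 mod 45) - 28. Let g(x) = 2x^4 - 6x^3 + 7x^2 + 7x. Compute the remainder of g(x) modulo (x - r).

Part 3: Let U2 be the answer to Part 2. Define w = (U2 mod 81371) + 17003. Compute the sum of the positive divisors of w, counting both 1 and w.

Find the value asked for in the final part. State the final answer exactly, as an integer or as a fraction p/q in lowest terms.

Part 1: f(3) = 2*(29) - 2*(17) + 2*(25) = 74; iterating: f(3)=74, f(4)=124, f(5)=158, f(6)=216, f(7)=364, f(8)=612, f(9)=928, f(10)=1360, f(11)=2088, f(12)=3312, f(13)=5168, f(14)=7888; answer 7888
Part 2: U1 = 7888; r = -15; remainder = value at the root: 2*(-15)^4 - 6*(-15)^3 + 7*(-15)^2 + 7*(-15)^1 = (101250) + (20250) + (1575) + (-105) = 122970; answer 122970
Part 3: U2 = 122970; w = 58602; 58602 = 2 * 3 * 9767; sigma = (1 + 2) * (1 + 3) * (1 + 9767) = 3 * 4 * 9768 = 117216; answer 117216

117216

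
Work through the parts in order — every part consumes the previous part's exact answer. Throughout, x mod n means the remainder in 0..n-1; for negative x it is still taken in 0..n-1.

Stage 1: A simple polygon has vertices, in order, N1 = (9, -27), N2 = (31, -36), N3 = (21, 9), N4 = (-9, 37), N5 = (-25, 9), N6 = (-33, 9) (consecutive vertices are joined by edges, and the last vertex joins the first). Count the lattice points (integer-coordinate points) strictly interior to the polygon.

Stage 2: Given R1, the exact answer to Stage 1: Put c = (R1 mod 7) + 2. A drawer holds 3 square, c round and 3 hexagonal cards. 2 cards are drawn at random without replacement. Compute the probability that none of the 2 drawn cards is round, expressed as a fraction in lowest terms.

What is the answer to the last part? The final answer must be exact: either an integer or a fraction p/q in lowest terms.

3/11

Stage 1: cross terms: (9*-36 - 31*-27)=513, (31*9 - 21*-36)=1035, (21*37 - -9*9)=858, (-9*9 - -25*37)=844, (-25*9 - -33*9)=72, (-33*-27 - 9*9)=810; twice the area = |4132| = 4132; area = 2066; boundary points = 1 + 5 + 2 + 4 + 8 + 6 = 26; strictly interior points = area - boundary/2 + 1 = 2054; answer 2054
Stage 2: R1 = 2054; c = 5; total draws C(11,2) = 55; favorable C(6,2) = 15; P = 3/11; answer 3/11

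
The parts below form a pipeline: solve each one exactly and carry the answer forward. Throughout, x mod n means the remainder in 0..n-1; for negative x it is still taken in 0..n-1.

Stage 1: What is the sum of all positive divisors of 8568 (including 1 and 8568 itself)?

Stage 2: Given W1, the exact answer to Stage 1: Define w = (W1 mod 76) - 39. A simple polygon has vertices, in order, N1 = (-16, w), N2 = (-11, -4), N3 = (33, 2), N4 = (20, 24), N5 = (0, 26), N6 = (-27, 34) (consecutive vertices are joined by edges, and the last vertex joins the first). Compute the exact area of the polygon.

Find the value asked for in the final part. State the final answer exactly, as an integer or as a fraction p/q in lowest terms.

Stage 1: 8568 = 2^3 * 3^2 * 7 * 17; sigma = (1 + 2 + 4 + 8) * (1 + 3 + 9) * (1 + 7) * (1 + 17) = 15 * 13 * 8 * 18 = 28080; answer 28080
Stage 2: W1 = 28080; w = -3; cross terms: (-16*-4 - -11*-3)=31, (-11*2 - 33*-4)=110, (33*24 - 20*2)=752, (20*26 - 0*24)=520, (0*34 - -27*26)=702, (-27*-3 - -16*34)=625; twice the area = |2740| = 2740; area = 1370; answer 1370

1370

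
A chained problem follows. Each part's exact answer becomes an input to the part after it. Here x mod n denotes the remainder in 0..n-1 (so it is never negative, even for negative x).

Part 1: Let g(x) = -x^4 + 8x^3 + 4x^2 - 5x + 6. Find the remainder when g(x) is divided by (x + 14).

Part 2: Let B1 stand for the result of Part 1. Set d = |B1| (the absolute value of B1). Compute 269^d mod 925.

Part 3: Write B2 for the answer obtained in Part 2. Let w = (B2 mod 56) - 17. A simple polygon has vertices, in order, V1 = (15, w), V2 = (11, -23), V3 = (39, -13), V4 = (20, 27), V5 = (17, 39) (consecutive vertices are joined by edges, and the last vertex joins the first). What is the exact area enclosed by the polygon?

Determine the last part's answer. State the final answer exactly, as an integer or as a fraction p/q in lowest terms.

Part 1: remainder = value at the root: -1*(-14)^4 + 8*(-14)^3 + 4*(-14)^2 - 5*(-14)^1 + 6 = (-38416) + (-21952) + (784) + (70) + (6) = -59508; answer -59508
Part 2: B1 = -59508; d = 59508; squarings mod 925: 269^1=269, 269^2=211, 269^4=121, 269^8=766, 269^16=306, 269^32=211, 269^64=121, 269^128=766, 269^256=306, 269^512=211, 269^1024=121, 269^2048=766, 269^4096=306, 269^8192=211, 269^16384=121, 269^32768=766; 269^59508 = 269^4 * 269^16 * 269^32 * 269^64 * 269^2048 * 269^8192 * 269^16384 * 269^32768 = 741 (mod 925); answer 741
Part 3: B2 = 741; w = -4; cross terms: (15*-23 - 11*-4)=-301, (11*-13 - 39*-23)=754, (39*27 - 20*-13)=1313, (20*39 - 17*27)=321, (17*-4 - 15*39)=-653; twice the area = |1434| = 1434; area = 717; answer 717

717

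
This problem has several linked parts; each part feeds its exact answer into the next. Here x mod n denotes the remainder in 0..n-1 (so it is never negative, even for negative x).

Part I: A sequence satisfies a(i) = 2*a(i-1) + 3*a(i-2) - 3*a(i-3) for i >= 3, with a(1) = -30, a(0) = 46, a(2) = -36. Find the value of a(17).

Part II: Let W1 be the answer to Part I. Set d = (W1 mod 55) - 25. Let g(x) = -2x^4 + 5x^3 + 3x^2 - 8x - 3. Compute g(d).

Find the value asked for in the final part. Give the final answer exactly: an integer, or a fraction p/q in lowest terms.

Part I: a(3) = 2*(-36) + 3*(-30) - 3*(46) = -300; iterating: a(3)=-300, a(4)=-618, a(5)=-2028, a(6)=-5010, a(7)=-14250, a(8)=-37446, a(9)=-102612, a(10)=-274812, a(11)=-745122, a(12)=-2006844, a(13)=-5424618, a(14)=-14634402, a(15)=-39522126, a(16)=-106673604, a(17)=-288010380; answer -288010380
Part II: W1 = -288010380; d = 10; -2*(10)^4 + 5*(10)^3 + 3*(10)^2 - 8*(10)^1 - 3 = (-20000) + (5000) + (300) + (-80) + (-3) = -14783; answer -14783

-14783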